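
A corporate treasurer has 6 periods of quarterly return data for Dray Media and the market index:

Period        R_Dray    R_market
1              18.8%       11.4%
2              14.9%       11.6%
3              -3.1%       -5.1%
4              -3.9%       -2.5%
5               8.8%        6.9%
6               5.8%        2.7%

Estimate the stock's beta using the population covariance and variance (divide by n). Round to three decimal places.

Mean R_i = (18.8 + 14.9 − 3.1 − 3.9 + 8.8 + 5.8) / 6 = 6.8833%
Mean R_m = (11.4 + 11.6 − 5.1 − 2.5 + 6.9 + 2.7) / 6 = 4.1667%
Σ(R_i − R̄_i)(R_m − R̄_m) = 317.0167  ⇒  Cov = 317.0167 / 6 = 52.8361
Σ(R_m − R̄_m)² = 247.5133  ⇒  Var(R_m) = 247.5133 / 6 = 41.2522
β = Cov / Var(R_m) = 52.8361 / 41.2522 = 1.2808

1.281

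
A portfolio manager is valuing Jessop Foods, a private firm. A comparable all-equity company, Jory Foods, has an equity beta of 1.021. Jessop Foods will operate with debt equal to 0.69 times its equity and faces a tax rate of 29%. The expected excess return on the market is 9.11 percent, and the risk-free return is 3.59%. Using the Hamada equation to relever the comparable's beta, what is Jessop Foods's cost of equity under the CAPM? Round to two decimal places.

β_L = β_U × [1 + (1 − t)(D/E)] = 1.021 × [1 + (1 − 0.29) × 0.69]
    = 1.021 × [1 + 0.71 × 0.69] = 1.021 × 1.4899 = 1.5212
E(R) = R_f + β_L × MRP = 3.59% + 1.5212 × 9.11% = 17.45%

17.45%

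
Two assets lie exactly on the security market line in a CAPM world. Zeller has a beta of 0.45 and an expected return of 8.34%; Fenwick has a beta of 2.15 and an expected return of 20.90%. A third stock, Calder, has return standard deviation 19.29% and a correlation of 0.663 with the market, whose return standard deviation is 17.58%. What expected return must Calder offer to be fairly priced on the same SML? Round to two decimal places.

10.39%

MRP = (20.90% − 8.34%) / (2.15 − 0.45) = 7.3882%
R_f = 8.34% − 0.45 × 7.3882% = 5.0153%
β_Calder = ρ·σ_i/σ_m = 0.663 × 19.29 / 17.58 = 0.7275
E(R_Calder) = R_f + β × MRP = 5.0153% + 0.7275 × 7.3882% = 10.39%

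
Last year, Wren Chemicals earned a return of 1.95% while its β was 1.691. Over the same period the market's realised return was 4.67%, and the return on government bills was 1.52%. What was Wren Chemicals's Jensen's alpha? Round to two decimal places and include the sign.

-4.90%

Market excess return = 4.67% − 1.52% = 3.15%
CAPM benchmark = R_f + β(R_m − R_f) = 1.52% + 1.691 × 3.15% = 6.84665%
α = actual − benchmark = 1.95% − 6.84665% = -4.90%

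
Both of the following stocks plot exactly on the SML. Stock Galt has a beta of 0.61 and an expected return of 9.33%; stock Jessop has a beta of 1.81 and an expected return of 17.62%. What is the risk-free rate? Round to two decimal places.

Both satisfy E(R) = R_f + β·MRP, so the slope of the SML is
MRP = (17.62% − 9.33%) / (1.81 − 0.61) = 8.29% / 1.20 = 6.9083%
R_f = E(R_Galt) − β_Galt·MRP = 9.33% − 0.61 × 6.9083% = 5.1159%

5.12%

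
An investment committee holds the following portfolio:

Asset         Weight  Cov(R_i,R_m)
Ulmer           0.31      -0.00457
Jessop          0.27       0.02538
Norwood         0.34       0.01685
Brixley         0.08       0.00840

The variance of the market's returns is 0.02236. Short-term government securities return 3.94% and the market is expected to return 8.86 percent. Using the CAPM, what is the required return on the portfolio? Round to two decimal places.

β_Ulmer = -0.00457 / 0.02236 = -0.2044
β_Jessop = 0.02538 / 0.02236 = 1.1351
β_Norwood = 0.01685 / 0.02236 = 0.7536
β_Brixley = 0.00840 / 0.02236 = 0.3757
β_P = Σ w_i β_i = 0.31×-0.2044 + 0.27×1.1351 + 0.34×0.7536 + 0.08×0.3757 = 0.5294
MRP = 8.86% − 3.94% = 4.92%
E(R_P) = R_f + β_P × MRP = 3.94% + 0.5294 × 4.92% = 6.54%

6.54%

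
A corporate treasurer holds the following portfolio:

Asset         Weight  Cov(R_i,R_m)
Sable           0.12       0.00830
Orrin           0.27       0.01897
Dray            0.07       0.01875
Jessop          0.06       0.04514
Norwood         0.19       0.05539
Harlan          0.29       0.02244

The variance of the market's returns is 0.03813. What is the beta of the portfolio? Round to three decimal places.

β_Sable = 0.00830 / 0.03813 = 0.2177
β_Orrin = 0.01897 / 0.03813 = 0.4975
β_Dray = 0.01875 / 0.03813 = 0.4917
β_Jessop = 0.04514 / 0.03813 = 1.1838
β_Norwood = 0.05539 / 0.03813 = 1.4527
β_Harlan = 0.02244 / 0.03813 = 0.5885
β_P = Σ w_i β_i = 0.12×0.2177 + 0.27×0.4975 + 0.07×0.4917 + 0.06×1.1838 + 0.19×1.4527 + 0.29×0.5885 = 0.7126

0.713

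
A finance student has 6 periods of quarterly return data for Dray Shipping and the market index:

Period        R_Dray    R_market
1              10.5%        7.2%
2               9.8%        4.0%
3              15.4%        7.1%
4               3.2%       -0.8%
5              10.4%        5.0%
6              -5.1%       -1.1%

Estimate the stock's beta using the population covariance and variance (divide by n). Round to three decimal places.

Mean R_i = (10.5 + 9.8 + 15.4 + 3.2 + 10.4 − 5.1) / 6 = 7.3667%
Mean R_m = (7.2 + 4.0 + 7.1 − 0.8 + 5.0 − 1.1) / 6 = 3.5667%
Σ(R_i − R̄_i)(R_m − R̄_m) = 121.5433  ⇒  Cov = 121.5433 / 6 = 20.2572
Σ(R_m − R̄_m)² = 68.7733  ⇒  Var(R_m) = 68.7733 / 6 = 11.4622
β = Cov / Var(R_m) = 20.2572 / 11.4622 = 1.7673

1.767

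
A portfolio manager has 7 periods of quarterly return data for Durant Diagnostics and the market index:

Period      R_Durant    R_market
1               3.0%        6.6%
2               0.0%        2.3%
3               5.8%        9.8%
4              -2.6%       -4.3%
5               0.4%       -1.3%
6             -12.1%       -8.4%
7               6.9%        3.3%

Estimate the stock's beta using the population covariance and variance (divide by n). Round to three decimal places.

Mean R_i = (3.0 + 0.0 + 5.8 − 2.6 + 0.4 − 12.1 + 6.9) / 7 = 0.2000%
Mean R_m = (6.6 + 2.3 + 9.8 − 4.3 − 1.3 − 8.4 + 3.3) / 7 = 1.1429%
Σ(R_i − R̄_i)(R_m − R̄_m) = 210.1100  ⇒  Cov = 210.1100 / 7 = 30.0157
Σ(R_m − R̄_m)² = 237.3771  ⇒  Var(R_m) = 237.3771 / 7 = 33.9110
β = Cov / Var(R_m) = 30.0157 / 33.9110 = 0.8851

0.885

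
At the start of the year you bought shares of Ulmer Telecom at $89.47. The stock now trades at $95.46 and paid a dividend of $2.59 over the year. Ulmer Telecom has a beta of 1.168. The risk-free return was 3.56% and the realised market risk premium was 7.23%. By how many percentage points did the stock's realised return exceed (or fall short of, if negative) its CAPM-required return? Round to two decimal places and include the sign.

-2.41%

Realised HPR = (P1 + D1 − P0) / P0 = (95.46 + 2.59 − 89.47) / 89.47 = 8.58 / 89.47 = 9.5898%
CAPM required = R_f + β·MRP = 3.56% + 1.168 × 7.23% = 12.00464%
α = realised − required = 9.5898% − 12.00464% = -2.41%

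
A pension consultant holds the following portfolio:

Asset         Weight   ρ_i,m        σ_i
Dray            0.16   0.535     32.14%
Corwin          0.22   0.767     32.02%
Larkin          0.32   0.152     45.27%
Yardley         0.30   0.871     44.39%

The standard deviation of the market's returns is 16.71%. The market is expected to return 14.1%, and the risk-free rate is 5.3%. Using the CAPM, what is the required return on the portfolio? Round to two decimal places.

β_Dray = 0.535 × 32.14% / 16.71% = 1.0290
β_Corwin = 0.767 × 32.02% / 16.71% = 1.4697
β_Larkin = 0.152 × 45.27% / 16.71% = 0.4118
β_Yardley = 0.871 × 44.39% / 16.71% = 2.3138
β_P = Σ w_i β_i = 0.16×1.0290 + 0.22×1.4697 + 0.32×0.4118 + 0.30×2.3138 = 1.3139
MRP = 14.1% − 5.3% = 8.80%
E(R_P) = R_f + β_P × MRP = 5.3% + 1.3139 × 8.8% = 16.86%

16.86%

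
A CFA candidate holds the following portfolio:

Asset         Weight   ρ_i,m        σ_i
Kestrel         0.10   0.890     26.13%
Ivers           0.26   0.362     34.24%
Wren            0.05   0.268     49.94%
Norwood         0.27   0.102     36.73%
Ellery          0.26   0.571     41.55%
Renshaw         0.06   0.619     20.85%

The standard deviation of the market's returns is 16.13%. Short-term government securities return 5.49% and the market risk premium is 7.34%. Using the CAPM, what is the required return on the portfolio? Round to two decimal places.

β_Kestrel = 0.890 × 26.13% / 16.13% = 1.4418
β_Ivers = 0.362 × 34.24% / 16.13% = 0.7684
β_Wren = 0.268 × 49.94% / 16.13% = 0.8298
β_Norwood = 0.102 × 36.73% / 16.13% = 0.2323
β_Ellery = 0.571 × 41.55% / 16.13% = 1.4709
β_Renshaw = 0.619 × 20.85% / 16.13% = 0.8001
β_P = Σ w_i β_i = 0.10×1.4418 + 0.26×0.7684 + 0.05×0.8298 + 0.27×0.2323 + 0.26×1.4709 + 0.06×0.8001 = 0.8786
E(R_P) = R_f + β_P × MRP = 5.49% + 0.8786 × 7.34% = 11.94%

11.94%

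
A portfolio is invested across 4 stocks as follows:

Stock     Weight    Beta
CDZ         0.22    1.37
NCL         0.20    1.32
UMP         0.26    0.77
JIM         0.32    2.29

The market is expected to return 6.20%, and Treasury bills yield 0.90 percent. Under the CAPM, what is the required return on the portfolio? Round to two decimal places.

β_P = Σ w_i β_i = 0.22×1.37 + 0.20×1.32 + 0.26×0.77 + 0.32×2.29 = 1.4984
MRP = 6.20% − 0.90% = 5.30%
E(R_P) = R_f + β_P × MRP = 0.90% + 1.4984 × 5.30% = 8.84%

8.84%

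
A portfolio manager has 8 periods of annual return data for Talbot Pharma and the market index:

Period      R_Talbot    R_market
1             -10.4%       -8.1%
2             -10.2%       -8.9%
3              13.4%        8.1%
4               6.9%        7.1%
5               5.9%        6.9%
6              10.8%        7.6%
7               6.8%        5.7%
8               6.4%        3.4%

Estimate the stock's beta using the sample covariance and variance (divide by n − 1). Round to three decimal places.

1.240

Mean R_i = (-10.4 − 10.2 + 13.4 + 6.9 + 5.9 + 10.8 + 6.8 + 6.4) / 8 = 3.7000%
Mean R_m = (-8.1 − 8.9 + 8.1 + 7.1 + 6.9 + 7.6 + 5.7 + 3.4) / 8 = 2.7250%
Σ(R_i − R̄_i)(R_m − R̄_m) = 435.2000  ⇒  Cov = 435.2000 / 7 = 62.1714
Σ(R_m − R̄_m)² = 350.8550  ⇒  Var(R_m) = 350.8550 / 7 = 50.1221
β = Cov / Var(R_m) = 62.1714 / 50.1221 = 1.2404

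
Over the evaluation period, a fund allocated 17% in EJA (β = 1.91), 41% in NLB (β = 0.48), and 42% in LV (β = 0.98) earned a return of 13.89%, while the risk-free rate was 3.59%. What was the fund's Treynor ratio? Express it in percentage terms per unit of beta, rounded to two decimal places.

β_P = 0.17×1.91 + 0.41×0.48 + 0.42×0.98 = 0.9331
Treynor = (R_P − R_f) / β_P = (13.89% − 3.59%) / 0.9331 = 10.30% / 0.9331 = 11.04%

11.04%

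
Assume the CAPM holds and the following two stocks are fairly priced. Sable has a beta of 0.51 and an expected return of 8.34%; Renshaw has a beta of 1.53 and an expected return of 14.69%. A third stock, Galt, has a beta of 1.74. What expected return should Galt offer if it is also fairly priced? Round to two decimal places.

MRP (SML slope) = (14.69% − 8.34%) / (1.53 − 0.51) = 6.35% / 1.02 = 6.2255%
R_f (intercept) = 8.34% − 0.51 × 6.2255% = 5.1650%
E(R_Galt) = R_f + β × MRP = 5.1650% + 1.74 × 6.2255% = 16.00%

16.00%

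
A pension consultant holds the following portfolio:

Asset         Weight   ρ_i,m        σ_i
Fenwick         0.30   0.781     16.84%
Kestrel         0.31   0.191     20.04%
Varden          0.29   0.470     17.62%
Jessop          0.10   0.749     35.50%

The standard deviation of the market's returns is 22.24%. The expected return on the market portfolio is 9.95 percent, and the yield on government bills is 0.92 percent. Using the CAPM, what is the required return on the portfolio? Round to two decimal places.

5.06%

β_Fenwick = 0.781 × 16.84% / 22.24% = 0.5914
β_Kestrel = 0.191 × 20.04% / 22.24% = 0.1721
β_Varden = 0.470 × 17.62% / 22.24% = 0.3724
β_Jessop = 0.749 × 35.50% / 22.24% = 1.1956
β_P = Σ w_i β_i = 0.30×0.5914 + 0.31×0.1721 + 0.29×0.3724 + 0.10×1.1956 = 0.4583
MRP = 9.95% − 0.92% = 9.03%
E(R_P) = R_f + β_P × MRP = 0.92% + 0.4583 × 9.03% = 5.06%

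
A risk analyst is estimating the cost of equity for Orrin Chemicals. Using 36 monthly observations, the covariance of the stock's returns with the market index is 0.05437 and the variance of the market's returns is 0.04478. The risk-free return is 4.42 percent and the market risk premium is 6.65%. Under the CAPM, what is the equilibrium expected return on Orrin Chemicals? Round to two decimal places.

12.49%

β = Cov(R_i, R_m) / Var(R_m) = 0.05437 / 0.04478 = 1.2142
E(R) = R_f + β × MRP = 4.42% + 1.2142 × 6.65% = 12.49%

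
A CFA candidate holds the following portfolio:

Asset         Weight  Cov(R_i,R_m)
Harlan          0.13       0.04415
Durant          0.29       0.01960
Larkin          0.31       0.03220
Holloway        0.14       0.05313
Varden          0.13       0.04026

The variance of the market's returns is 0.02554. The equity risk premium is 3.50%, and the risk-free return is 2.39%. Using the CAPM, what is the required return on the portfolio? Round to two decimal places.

β_Harlan = 0.04415 / 0.02554 = 1.7287
β_Durant = 0.01960 / 0.02554 = 0.7674
β_Larkin = 0.03220 / 0.02554 = 1.2608
β_Holloway = 0.05313 / 0.02554 = 2.0803
β_Varden = 0.04026 / 0.02554 = 1.5764
β_P = Σ w_i β_i = 0.13×1.7287 + 0.29×0.7674 + 0.31×1.2608 + 0.14×2.0803 + 0.13×1.5764 = 1.3343
E(R_P) = R_f + β_P × MRP = 2.39% + 1.3343 × 3.50% = 7.06%

7.06%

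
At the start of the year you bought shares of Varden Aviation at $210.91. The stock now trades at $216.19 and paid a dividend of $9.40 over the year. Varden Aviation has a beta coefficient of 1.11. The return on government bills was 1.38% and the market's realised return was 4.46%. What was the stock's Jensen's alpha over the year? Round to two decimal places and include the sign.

Realised HPR = (P1 + D1 − P0) / P0 = (216.19 + 9.40 − 210.91) / 210.91 = 14.68 / 210.91 = 6.9603%
MRP = 4.46% − 1.38% = 3.08%
CAPM required = R_f + β·MRP = 1.38% + 1.11 × 3.08% = 4.7988%
α = realised − required = 6.9603% − 4.7988% = +2.16%

+2.16%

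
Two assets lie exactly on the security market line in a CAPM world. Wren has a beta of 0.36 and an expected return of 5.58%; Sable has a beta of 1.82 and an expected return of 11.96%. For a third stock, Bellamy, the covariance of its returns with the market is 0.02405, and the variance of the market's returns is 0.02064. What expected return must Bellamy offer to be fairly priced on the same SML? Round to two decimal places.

MRP = (11.96% − 5.58%) / (1.82 − 0.36) = 4.3699%
R_f = 5.58% − 0.36 × 4.3699% = 4.0068%
β_Bellamy = Cov / Var(R_m) = 0.02405 / 0.02064 = 1.1652
E(R_Bellamy) = R_f + β × MRP = 4.0068% + 1.1652 × 4.3699% = 9.10%

9.10%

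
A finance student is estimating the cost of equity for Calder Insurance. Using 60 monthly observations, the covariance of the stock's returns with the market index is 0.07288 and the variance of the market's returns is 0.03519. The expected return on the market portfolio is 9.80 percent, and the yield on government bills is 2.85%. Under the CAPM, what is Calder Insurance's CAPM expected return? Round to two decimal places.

β = Cov(R_i, R_m) / Var(R_m) = 0.07288 / 0.03519 = 2.0710
MRP = 9.80% − 2.85% = 6.95%
E(R) = R_f + β × MRP = 2.85% + 2.0710 × 6.95% = 17.24%

17.24%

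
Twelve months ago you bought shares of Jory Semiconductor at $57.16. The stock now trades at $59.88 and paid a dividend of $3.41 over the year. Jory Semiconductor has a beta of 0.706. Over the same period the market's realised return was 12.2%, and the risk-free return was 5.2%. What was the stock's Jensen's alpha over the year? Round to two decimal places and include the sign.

+0.58%

Realised HPR = (P1 + D1 − P0) / P0 = (59.88 + 3.41 − 57.16) / 57.16 = 6.13 / 57.16 = 10.7243%
MRP = 12.2% − 5.2% = 7.00%
CAPM required = R_f + β·MRP = 5.2% + 0.706 × 7.0% = 10.1420%
α = realised − required = 10.7243% − 10.1420% = +0.58%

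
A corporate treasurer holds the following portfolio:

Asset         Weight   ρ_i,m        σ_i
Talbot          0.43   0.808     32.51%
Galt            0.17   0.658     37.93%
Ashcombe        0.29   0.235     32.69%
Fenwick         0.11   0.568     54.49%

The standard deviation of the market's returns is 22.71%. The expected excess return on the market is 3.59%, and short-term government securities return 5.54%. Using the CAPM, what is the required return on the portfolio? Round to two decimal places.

8.89%

β_Talbot = 0.808 × 32.51% / 22.71% = 1.1567
β_Galt = 0.658 × 37.93% / 22.71% = 1.0990
β_Ashcombe = 0.235 × 32.69% / 22.71% = 0.3383
β_Fenwick = 0.568 × 54.49% / 22.71% = 1.3628
β_P = Σ w_i β_i = 0.43×1.1567 + 0.17×1.0990 + 0.29×0.3383 + 0.11×1.3628 = 0.9322
E(R_P) = R_f + β_P × MRP = 5.54% + 0.9322 × 3.59% = 8.89%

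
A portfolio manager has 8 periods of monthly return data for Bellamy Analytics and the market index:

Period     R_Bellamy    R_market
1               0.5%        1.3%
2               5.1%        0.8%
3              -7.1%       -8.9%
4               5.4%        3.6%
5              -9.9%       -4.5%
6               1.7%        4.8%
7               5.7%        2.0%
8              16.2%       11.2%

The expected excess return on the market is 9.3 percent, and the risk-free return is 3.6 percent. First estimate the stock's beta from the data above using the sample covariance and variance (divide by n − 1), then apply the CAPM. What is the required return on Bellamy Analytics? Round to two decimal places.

Mean R_i = (0.5 + 5.1 − 7.1 + 5.4 − 9.9 + 1.7 + 5.7 + 16.2) / 8 = 2.2000%
Mean R_m = (1.3 + 0.8 − 8.9 + 3.6 − 4.5 + 4.8 + 2.0 + 11.2) / 8 = 1.2875%
Σ(R_i − R̄_i)(R_m − R̄_m) = 310.2500  ⇒  Cov = 310.2500 / 7 = 44.3214
Σ(R_m − R̄_m)² = 253.9688  ⇒  Var(R_m) = 253.9688 / 7 = 36.2813
β = Cov / Var(R_m) = 44.3214 / 36.2813 = 1.2216
E(R) = R_f + β × MRP = 3.6% + 1.2216 × 9.3% = 14.96%

14.96%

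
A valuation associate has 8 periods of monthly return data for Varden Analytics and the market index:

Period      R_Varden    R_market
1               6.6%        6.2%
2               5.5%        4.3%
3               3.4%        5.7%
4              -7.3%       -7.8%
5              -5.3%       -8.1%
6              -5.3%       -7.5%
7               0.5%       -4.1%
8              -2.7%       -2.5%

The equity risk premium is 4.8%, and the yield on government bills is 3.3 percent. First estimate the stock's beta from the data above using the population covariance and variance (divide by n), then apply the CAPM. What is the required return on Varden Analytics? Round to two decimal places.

Mean R_i = (6.6 + 5.5 + 3.4 − 7.3 − 5.3 − 5.3 + 0.5 − 2.7) / 8 = -0.5750%
Mean R_m = (6.2 + 4.3 + 5.7 − 7.8 − 8.1 − 7.5 − 4.1 − 2.5) / 8 = -1.7250%
Σ(R_i − R̄_i)(R_m − R̄_m) = 220.3350  ⇒  Cov = 220.3350 / 8 = 27.5419
Σ(R_m − R̄_m)² = 271.3750  ⇒  Var(R_m) = 271.3750 / 8 = 33.9219
β = Cov / Var(R_m) = 27.5419 / 33.9219 = 0.8119
E(R) = R_f + β × MRP = 3.3% + 0.8119 × 4.8% = 7.20%

7.20%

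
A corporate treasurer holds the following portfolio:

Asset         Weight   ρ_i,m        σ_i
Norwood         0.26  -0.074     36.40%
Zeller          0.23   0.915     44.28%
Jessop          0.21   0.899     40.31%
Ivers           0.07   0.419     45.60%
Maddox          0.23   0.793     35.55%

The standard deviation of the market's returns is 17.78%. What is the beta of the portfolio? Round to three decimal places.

1.353

β_Norwood = -0.074 × 36.40% / 17.78% = -0.1515
β_Zeller = 0.915 × 44.28% / 17.78% = 2.2788
β_Jessop = 0.899 × 40.31% / 17.78% = 2.0382
β_Ivers = 0.419 × 45.60% / 17.78% = 1.0746
β_Maddox = 0.793 × 35.55% / 17.78% = 1.5856
β_P = Σ w_i β_i = 0.26×-0.1515 + 0.23×2.2788 + 0.21×2.0382 + 0.07×1.0746 + 0.23×1.5856 = 1.3527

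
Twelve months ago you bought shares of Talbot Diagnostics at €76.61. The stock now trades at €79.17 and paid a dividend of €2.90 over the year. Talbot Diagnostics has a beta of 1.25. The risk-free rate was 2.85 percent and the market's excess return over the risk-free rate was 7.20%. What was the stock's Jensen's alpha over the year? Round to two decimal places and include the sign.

Realised HPR = (P1 + D1 − P0) / P0 = (79.17 + 2.90 − 76.61) / 76.61 = 5.46 / 76.61 = 7.1270%
CAPM required = R_f + β·MRP = 2.85% + 1.25 × 7.20% = 11.8500%
α = realised − required = 7.1270% − 11.8500% = -4.72%

-4.72%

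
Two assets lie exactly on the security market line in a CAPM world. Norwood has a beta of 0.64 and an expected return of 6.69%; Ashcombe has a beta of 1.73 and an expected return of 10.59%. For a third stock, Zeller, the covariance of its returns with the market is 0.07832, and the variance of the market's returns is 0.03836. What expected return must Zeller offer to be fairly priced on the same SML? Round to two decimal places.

11.71%

MRP = (10.59% − 6.69%) / (1.73 − 0.64) = 3.5780%
R_f = 6.69% − 0.64 × 3.5780% = 4.4001%
β_Zeller = Cov / Var(R_m) = 0.07832 / 0.03836 = 2.0417
E(R_Zeller) = R_f + β × MRP = 4.4001% + 2.0417 × 3.5780% = 11.71%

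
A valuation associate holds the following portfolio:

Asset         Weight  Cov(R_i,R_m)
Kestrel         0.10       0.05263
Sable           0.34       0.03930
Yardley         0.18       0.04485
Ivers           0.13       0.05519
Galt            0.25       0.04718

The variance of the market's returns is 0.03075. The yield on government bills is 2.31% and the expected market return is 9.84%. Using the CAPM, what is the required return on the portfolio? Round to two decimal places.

β_Kestrel = 0.05263 / 0.03075 = 1.7115
β_Sable = 0.03930 / 0.03075 = 1.2780
β_Yardley = 0.04485 / 0.03075 = 1.4585
β_Ivers = 0.05519 / 0.03075 = 1.7948
β_Galt = 0.04718 / 0.03075 = 1.5343
β_P = Σ w_i β_i = 0.10×1.7115 + 0.34×1.2780 + 0.18×1.4585 + 0.13×1.7948 + 0.25×1.5343 = 1.4851
MRP = 9.84% − 2.31% = 7.53%
E(R_P) = R_f + β_P × MRP = 2.31% + 1.4851 × 7.53% = 13.49%

13.49%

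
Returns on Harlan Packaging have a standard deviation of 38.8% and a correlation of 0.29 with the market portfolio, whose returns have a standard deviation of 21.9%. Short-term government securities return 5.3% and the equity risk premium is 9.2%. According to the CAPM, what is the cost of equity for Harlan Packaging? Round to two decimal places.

10.03%

β = ρ × σ_i / σ_m = 0.29 × 38.8% / 21.9% = 0.5138
E(R) = 5.3% + 0.5138 × 9.2% = 10.03%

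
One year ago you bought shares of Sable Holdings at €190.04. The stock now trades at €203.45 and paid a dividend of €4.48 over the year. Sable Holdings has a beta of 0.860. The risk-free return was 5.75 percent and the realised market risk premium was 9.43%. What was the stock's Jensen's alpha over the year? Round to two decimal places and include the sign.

Realised HPR = (P1 + D1 − P0) / P0 = (203.45 + 4.48 − 190.04) / 190.04 = 17.89 / 190.04 = 9.4138%
CAPM required = R_f + β·MRP = 5.75% + 0.860 × 9.43% = 13.85980%
α = realised − required = 9.4138% − 13.85980% = -4.45%

-4.45%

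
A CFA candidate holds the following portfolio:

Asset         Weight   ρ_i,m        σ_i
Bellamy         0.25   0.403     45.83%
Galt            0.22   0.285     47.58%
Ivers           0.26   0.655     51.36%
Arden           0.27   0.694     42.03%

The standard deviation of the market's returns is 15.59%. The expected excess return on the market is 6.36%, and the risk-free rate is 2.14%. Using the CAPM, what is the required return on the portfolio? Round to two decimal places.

12.02%

β_Bellamy = 0.403 × 45.83% / 15.59% = 1.1847
β_Galt = 0.285 × 47.58% / 15.59% = 0.8698
β_Ivers = 0.655 × 51.36% / 15.59% = 2.1578
β_Arden = 0.694 × 42.03% / 15.59% = 1.8710
β_P = Σ w_i β_i = 0.25×1.1847 + 0.22×0.8698 + 0.26×2.1578 + 0.27×1.8710 = 1.5537
E(R_P) = R_f + β_P × MRP = 2.14% + 1.5537 × 6.36% = 12.02%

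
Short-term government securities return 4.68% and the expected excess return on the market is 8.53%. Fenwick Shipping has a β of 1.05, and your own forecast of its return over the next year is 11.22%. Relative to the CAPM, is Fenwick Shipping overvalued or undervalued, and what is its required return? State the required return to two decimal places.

Required return = R_f + β·MRP = 4.68% + 1.05 × 8.53% = 13.64%
Forecast 11.22% < required 13.64% → the stock plots below the SML → overvalued.

Overvalued; required return 13.64%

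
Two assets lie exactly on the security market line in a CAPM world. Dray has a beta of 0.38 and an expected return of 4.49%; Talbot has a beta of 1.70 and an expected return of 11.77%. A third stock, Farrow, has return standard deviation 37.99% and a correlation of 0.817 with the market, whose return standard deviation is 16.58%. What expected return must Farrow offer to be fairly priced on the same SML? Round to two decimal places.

12.72%

MRP = (11.77% − 4.49%) / (1.70 − 0.38) = 5.5152%
R_f = 4.49% − 0.38 × 5.5152% = 2.3942%
β_Farrow = ρ·σ_i/σ_m = 0.817 × 37.99 / 16.58 = 1.8720
E(R_Farrow) = R_f + β × MRP = 2.3942% + 1.8720 × 5.5152% = 12.72%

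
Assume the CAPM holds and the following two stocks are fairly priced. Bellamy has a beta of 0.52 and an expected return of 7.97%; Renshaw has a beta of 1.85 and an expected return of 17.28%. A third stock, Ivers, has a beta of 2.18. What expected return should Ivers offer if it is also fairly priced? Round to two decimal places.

MRP (SML slope) = (17.28% − 7.97%) / (1.85 − 0.52) = 9.31% / 1.33 = 7.0000%
R_f (intercept) = 7.97% − 0.52 × 7.0000% = 4.3300%
E(R_Ivers) = R_f + β × MRP = 4.3300% + 2.18 × 7.0000% = 19.59%

19.59%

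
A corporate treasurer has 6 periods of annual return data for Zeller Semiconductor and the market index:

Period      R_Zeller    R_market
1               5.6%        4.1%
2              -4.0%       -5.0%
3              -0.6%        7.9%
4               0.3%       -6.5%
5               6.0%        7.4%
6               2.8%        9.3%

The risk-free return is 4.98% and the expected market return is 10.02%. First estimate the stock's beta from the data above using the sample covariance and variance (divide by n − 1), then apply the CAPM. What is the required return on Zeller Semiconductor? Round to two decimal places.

6.62%

Mean R_i = (5.6 − 4.0 − 0.6 + 0.3 + 6.0 + 2.8) / 6 = 1.6833%
Mean R_m = (4.1 − 5.0 + 7.9 − 6.5 + 7.4 + 9.3) / 6 = 2.8667%
Σ(R_i − R̄_i)(R_m − R̄_m) = 77.7567  ⇒  Cov = 77.7567 / 5 = 15.5513
Σ(R_m − R̄_m)² = 238.4133  ⇒  Var(R_m) = 238.4133 / 5 = 47.6827
β = Cov / Var(R_m) = 15.5513 / 47.6827 = 0.3261
MRP = 10.02% − 4.98% = 5.04%
E(R) = R_f + β × MRP = 4.98% + 0.3261 × 5.04% = 6.62%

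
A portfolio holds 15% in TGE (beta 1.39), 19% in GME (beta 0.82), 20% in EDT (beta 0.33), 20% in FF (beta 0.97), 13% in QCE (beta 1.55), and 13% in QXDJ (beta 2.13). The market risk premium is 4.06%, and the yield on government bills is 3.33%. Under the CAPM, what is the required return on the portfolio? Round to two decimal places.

β_P = Σ w_i β_i = 0.15×1.39 + 0.19×0.82 + 0.20×0.33 + 0.20×0.97 + 0.13×1.55 + 0.13×2.13 = 1.1027
E(R_P) = R_f + β_P × MRP = 3.33% + 1.1027 × 4.06% = 7.81%

7.81%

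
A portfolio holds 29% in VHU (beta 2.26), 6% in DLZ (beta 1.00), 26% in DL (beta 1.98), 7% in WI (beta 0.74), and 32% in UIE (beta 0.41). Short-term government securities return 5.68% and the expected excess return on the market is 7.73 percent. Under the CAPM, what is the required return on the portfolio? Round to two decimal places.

16.60%

β_P = Σ w_i β_i = 0.29×2.26 + 0.06×1.00 + 0.26×1.98 + 0.07×0.74 + 0.32×0.41 = 1.4132
E(R_P) = R_f + β_P × MRP = 5.68% + 1.4132 × 7.73% = 16.60%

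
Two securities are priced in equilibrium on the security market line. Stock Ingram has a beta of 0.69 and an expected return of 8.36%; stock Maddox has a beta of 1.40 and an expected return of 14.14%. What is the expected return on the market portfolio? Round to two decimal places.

10.88%

Both satisfy E(R) = R_f + β·MRP, so the slope of the SML is
MRP = (14.14% − 8.36%) / (1.40 − 0.69) = 5.78% / 0.71 = 8.1408%
R_f = E(R_Ingram) − β_Ingram·MRP = 8.36% − 0.69 × 8.1408% = 2.7428%
E(R_m) = R_f + MRP = 2.7428% + 8.1408% = 10.88%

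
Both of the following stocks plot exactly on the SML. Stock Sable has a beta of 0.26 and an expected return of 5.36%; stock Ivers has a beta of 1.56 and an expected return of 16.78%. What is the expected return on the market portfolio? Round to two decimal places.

11.86%

Both satisfy E(R) = R_f + β·MRP, so the slope of the SML is
MRP = (16.78% − 5.36%) / (1.56 − 0.26) = 11.42% / 1.30 = 8.7846%
R_f = E(R_Sable) − β_Sable·MRP = 5.36% − 0.26 × 8.7846% = 3.0760%
E(R_m) = R_f + MRP = 3.0760% + 8.7846% = 11.86%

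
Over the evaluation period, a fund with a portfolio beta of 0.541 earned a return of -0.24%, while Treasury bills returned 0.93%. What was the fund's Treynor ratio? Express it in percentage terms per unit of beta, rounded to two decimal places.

-2.16%

Treynor = (R_P − R_f) / β_P = (-0.24% − 0.93%) / 0.5410 = -1.17% / 0.5410 = -2.16%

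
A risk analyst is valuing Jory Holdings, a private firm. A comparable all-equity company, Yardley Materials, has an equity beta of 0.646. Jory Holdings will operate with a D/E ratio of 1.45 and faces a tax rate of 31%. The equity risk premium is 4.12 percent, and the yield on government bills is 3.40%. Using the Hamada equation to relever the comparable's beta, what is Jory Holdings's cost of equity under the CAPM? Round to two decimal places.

8.72%

β_L = β_U × [1 + (1 − t)(D/E)] = 0.646 × [1 + (1 − 0.31) × 1.45]
    = 0.646 × [1 + 0.69 × 1.45] = 0.646 × 2.0005 = 1.2923
E(R) = R_f + β_L × MRP = 3.40% + 1.2923 × 4.12% = 8.72%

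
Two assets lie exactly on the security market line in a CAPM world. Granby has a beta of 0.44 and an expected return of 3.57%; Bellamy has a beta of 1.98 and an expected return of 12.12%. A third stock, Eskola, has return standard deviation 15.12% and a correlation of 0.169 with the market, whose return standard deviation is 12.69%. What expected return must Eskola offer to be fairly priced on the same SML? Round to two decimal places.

2.25%

MRP = (12.12% − 3.57%) / (1.98 − 0.44) = 5.5519%
R_f = 3.57% − 0.44 × 5.5519% = 1.1272%
β_Eskola = ρ·σ_i/σ_m = 0.169 × 15.12 / 12.69 = 0.2014
E(R_Eskola) = R_f + β × MRP = 1.1272% + 0.2014 × 5.5519% = 2.25%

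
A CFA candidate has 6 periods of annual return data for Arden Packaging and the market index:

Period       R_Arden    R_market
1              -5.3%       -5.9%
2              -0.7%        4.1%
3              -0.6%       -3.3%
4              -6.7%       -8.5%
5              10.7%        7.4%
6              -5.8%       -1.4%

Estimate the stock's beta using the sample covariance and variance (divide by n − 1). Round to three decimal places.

Mean R_i = (-5.3 − 0.7 − 0.6 − 6.7 + 10.7 − 5.8) / 6 = -1.4000%
Mean R_m = (-5.9 + 4.1 − 3.3 − 8.5 + 7.4 − 1.4) / 6 = -1.2667%
Σ(R_i − R̄_i)(R_m − R̄_m) = 163.9900  ⇒  Cov = 163.9900 / 5 = 32.7980
Σ(R_m − R̄_m)² = 181.8533  ⇒  Var(R_m) = 181.8533 / 5 = 36.3707
β = Cov / Var(R_m) = 32.7980 / 36.3707 = 0.9018

0.902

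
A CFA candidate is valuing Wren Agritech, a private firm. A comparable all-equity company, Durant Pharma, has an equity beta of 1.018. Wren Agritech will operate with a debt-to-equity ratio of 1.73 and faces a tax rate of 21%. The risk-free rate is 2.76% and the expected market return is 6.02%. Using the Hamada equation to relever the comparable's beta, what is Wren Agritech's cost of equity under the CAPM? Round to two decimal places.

β_L = β_U × [1 + (1 − t)(D/E)] = 1.018 × [1 + (1 − 0.21) × 1.73]
    = 1.018 × [1 + 0.79 × 1.73] = 1.018 × 2.3667 = 2.4093
MRP = 6.02% − 2.76% = 3.26%
E(R) = R_f + β_L × MRP = 2.76% + 2.4093 × 3.26% = 10.61%

10.61%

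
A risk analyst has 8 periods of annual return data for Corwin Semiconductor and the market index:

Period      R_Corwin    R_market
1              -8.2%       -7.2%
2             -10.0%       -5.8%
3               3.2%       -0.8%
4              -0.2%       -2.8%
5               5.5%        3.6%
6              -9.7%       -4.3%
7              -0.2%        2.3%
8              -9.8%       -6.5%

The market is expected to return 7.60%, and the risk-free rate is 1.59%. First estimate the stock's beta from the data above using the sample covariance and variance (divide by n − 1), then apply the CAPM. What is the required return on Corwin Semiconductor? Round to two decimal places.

9.98%

Mean R_i = (-8.2 − 10.0 + 3.2 − 0.2 + 5.5 − 9.7 − 0.2 − 9.8) / 8 = -3.6750%
Mean R_m = (-7.2 − 5.8 − 0.8 − 2.8 + 3.6 − 4.3 + 2.3 − 6.5) / 8 = -2.6875%
Σ(R_i − R̄_i)(R_m − R̄_m) = 160.7775  ⇒  Cov = 160.7775 / 7 = 22.9682
Σ(R_m − R̄_m)² = 115.1688  ⇒  Var(R_m) = 115.1688 / 7 = 16.4527
β = Cov / Var(R_m) = 22.9682 / 16.4527 = 1.3960
MRP = 7.60% − 1.59% = 6.01%
E(R) = R_f + β × MRP = 1.59% + 1.3960 × 6.01% = 9.98%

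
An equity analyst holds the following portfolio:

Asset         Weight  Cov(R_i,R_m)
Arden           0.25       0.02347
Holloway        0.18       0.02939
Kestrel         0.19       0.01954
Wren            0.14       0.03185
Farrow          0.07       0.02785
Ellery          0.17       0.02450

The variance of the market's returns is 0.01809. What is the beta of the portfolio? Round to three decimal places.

1.407

β_Arden = 0.02347 / 0.01809 = 1.2974
β_Holloway = 0.02939 / 0.01809 = 1.6247
β_Kestrel = 0.01954 / 0.01809 = 1.0802
β_Wren = 0.03185 / 0.01809 = 1.7606
β_Farrow = 0.02785 / 0.01809 = 1.5395
β_Ellery = 0.02450 / 0.01809 = 1.3543
β_P = Σ w_i β_i = 0.25×1.2974 + 0.18×1.6247 + 0.19×1.0802 + 0.14×1.7606 + 0.07×1.5395 + 0.17×1.3543 = 1.4065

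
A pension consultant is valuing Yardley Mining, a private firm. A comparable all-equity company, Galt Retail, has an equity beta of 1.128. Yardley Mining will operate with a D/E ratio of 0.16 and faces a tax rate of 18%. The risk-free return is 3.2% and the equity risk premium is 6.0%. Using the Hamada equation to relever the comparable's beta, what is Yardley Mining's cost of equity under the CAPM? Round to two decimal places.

β_L = β_U × [1 + (1 − t)(D/E)] = 1.128 × [1 + (1 − 0.18) × 0.16]
    = 1.128 × [1 + 0.82 × 0.16] = 1.128 × 1.1312 = 1.2760
E(R) = R_f + β_L × MRP = 3.2% + 1.2760 × 6.0% = 10.86%

10.86%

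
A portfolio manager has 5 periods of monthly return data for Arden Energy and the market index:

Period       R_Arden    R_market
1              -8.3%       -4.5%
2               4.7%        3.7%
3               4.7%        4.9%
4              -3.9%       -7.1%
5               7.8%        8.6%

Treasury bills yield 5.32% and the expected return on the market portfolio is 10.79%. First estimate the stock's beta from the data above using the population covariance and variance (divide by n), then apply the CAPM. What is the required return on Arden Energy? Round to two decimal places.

10.51%

Mean R_i = (-8.3 + 4.7 + 4.7 − 3.9 + 7.8) / 5 = 1.0000%
Mean R_m = (-4.5 + 3.7 + 4.9 − 7.1 + 8.6) / 5 = 1.1200%
Σ(R_i − R̄_i)(R_m − R̄_m) = 166.9400  ⇒  Cov = 166.9400 / 5 = 33.3880
Σ(R_m − R̄_m)² = 176.0480  ⇒  Var(R_m) = 176.0480 / 5 = 35.2096
β = Cov / Var(R_m) = 33.3880 / 35.2096 = 0.9483
MRP = 10.79% − 5.32% = 5.47%
E(R) = R_f + β × MRP = 5.32% + 0.9483 × 5.47% = 10.51%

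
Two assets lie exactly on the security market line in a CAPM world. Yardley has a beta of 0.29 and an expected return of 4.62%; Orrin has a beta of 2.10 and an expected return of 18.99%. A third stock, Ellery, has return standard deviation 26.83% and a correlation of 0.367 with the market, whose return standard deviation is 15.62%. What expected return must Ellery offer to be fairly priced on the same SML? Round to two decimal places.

MRP = (18.99% − 4.62%) / (2.10 − 0.29) = 7.9392%
R_f = 4.62% − 0.29 × 7.9392% = 2.3176%
β_Ellery = ρ·σ_i/σ_m = 0.367 × 26.83 / 15.62 = 0.6304
E(R_Ellery) = R_f + β × MRP = 2.3176% + 0.6304 × 7.9392% = 7.32%

7.32%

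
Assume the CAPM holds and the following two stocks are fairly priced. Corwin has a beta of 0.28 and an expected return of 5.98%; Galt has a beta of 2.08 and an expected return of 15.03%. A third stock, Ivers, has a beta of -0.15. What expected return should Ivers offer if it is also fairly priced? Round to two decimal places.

MRP (SML slope) = (15.03% − 5.98%) / (2.08 − 0.28) = 9.05% / 1.80 = 5.0278%
R_f (intercept) = 5.98% − 0.28 × 5.0278% = 4.5722%
E(R_Ivers) = R_f + β × MRP = 4.5722% + -0.15 × 5.0278% = 3.82%

3.82%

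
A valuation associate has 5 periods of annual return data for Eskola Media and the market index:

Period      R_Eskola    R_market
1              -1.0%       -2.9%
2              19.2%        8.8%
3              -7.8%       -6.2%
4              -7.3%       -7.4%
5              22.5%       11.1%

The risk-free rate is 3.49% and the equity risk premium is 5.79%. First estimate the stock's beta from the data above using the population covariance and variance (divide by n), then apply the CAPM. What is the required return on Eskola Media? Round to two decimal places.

Mean R_i = (-1.0 + 19.2 − 7.8 − 7.3 + 22.5) / 5 = 5.1200%
Mean R_m = (-2.9 + 8.8 − 6.2 − 7.4 + 11.1) / 5 = 0.6800%
Σ(R_i − R̄_i)(R_m − R̄_m) = 506.5820  ⇒  Cov = 506.5820 / 5 = 101.3164
Σ(R_m − R̄_m)² = 299.9480  ⇒  Var(R_m) = 299.9480 / 5 = 59.9896
β = Cov / Var(R_m) = 101.3164 / 59.9896 = 1.6889
E(R) = R_f + β × MRP = 3.49% + 1.6889 × 5.79% = 13.27%

13.27%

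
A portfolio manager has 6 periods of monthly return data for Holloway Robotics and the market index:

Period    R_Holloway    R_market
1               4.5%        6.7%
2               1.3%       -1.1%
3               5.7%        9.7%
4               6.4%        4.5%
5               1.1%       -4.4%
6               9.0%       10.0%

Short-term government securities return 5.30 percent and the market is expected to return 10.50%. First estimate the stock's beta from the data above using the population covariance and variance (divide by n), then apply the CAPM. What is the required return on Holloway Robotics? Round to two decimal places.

Mean R_i = (4.5 + 1.3 + 5.7 + 6.4 + 1.1 + 9.0) / 6 = 4.6667%
Mean R_m = (6.7 − 1.1 + 9.7 + 4.5 − 4.4 + 10.0) / 6 = 4.2333%
Σ(R_i − R̄_i)(R_m − R̄_m) = 79.4367  ⇒  Cov = 79.4367 / 6 = 13.2395
Σ(R_m − R̄_m)² = 172.2733  ⇒  Var(R_m) = 172.2733 / 6 = 28.7122
β = Cov / Var(R_m) = 13.2395 / 28.7122 = 0.4611
MRP = 10.50% − 5.30% = 5.20%
E(R) = R_f + β × MRP = 5.30% + 0.4611 × 5.20% = 7.70%

7.70%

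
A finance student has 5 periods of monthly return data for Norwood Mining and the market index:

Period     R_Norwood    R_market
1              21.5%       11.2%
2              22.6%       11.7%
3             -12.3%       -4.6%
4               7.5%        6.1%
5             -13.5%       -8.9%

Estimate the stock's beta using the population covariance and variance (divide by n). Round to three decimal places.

Mean R_i = (21.5 + 22.6 − 12.3 + 7.5 − 13.5) / 5 = 5.1600%
Mean R_m = (11.2 + 11.7 − 4.6 + 6.1 − 8.9) / 5 = 3.1000%
Σ(R_i − R̄_i)(R_m − R̄_m) = 647.7200  ⇒  Cov = 647.7200 / 5 = 129.5440
Σ(R_m − R̄_m)² = 351.8600  ⇒  Var(R_m) = 351.8600 / 5 = 70.3720
β = Cov / Var(R_m) = 129.5440 / 70.3720 = 1.8408

1.841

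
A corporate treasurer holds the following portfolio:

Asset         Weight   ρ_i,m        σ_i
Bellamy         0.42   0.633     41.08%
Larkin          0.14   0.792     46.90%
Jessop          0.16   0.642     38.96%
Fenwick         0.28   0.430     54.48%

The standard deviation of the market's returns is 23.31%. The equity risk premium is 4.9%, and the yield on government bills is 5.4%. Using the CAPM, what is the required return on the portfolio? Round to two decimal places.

β_Bellamy = 0.633 × 41.08% / 23.31% = 1.1156
β_Larkin = 0.792 × 46.90% / 23.31% = 1.5935
β_Jessop = 0.642 × 38.96% / 23.31% = 1.0730
β_Fenwick = 0.430 × 54.48% / 23.31% = 1.0050
β_P = Σ w_i β_i = 0.42×1.1156 + 0.14×1.5935 + 0.16×1.0730 + 0.28×1.0050 = 1.1447
E(R_P) = R_f + β_P × MRP = 5.4% + 1.1447 × 4.9% = 11.01%

11.01%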